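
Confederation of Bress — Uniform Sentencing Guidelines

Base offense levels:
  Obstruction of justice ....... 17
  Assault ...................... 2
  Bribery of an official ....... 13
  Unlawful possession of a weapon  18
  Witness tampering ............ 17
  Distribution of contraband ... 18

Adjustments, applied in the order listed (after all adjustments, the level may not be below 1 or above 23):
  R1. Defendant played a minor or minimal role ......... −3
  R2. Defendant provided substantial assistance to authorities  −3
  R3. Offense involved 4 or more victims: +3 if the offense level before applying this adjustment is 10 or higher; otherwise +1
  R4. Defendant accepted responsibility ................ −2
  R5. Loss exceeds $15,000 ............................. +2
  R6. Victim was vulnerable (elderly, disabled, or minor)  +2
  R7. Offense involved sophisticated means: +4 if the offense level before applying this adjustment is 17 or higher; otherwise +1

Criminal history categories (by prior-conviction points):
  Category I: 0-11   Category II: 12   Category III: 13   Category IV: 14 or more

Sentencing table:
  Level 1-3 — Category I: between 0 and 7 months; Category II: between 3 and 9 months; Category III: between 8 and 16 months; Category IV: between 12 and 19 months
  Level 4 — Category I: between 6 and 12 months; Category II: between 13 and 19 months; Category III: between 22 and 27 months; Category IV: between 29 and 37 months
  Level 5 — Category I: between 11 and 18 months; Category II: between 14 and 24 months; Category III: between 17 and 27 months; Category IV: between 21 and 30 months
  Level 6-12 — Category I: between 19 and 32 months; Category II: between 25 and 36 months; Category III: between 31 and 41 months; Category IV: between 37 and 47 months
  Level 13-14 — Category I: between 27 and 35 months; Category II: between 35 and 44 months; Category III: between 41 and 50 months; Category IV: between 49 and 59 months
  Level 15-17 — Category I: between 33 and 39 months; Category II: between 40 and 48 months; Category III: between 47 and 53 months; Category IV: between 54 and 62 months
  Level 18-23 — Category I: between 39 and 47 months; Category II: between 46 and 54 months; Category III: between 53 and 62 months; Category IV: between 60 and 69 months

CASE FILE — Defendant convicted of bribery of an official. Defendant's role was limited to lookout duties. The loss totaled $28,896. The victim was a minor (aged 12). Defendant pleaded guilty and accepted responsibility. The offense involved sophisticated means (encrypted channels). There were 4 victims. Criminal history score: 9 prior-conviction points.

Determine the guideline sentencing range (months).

33-39 months

Base offense level for bribery of an official: 13.
R1 applies: 13 − 3 = 10.
R3 applies (level before this adjustment is 10 ≥ 10, so +3): 10 + 3 = 13.
R4 applies: 13 − 2 = 11.
R5 applies: 11 + 2 = 13.
R6 applies: 13 + 2 = 15.
R7 applies (level before this adjustment is 15 < 17, so +1): 15 + 1 = 16.
Final offense level: 16.
Criminal history: 9 prior points → Category I (0-11).
Level 16 falls in the 15-17 band.
Grid: Level 15-17 × Category I = 33-39 months.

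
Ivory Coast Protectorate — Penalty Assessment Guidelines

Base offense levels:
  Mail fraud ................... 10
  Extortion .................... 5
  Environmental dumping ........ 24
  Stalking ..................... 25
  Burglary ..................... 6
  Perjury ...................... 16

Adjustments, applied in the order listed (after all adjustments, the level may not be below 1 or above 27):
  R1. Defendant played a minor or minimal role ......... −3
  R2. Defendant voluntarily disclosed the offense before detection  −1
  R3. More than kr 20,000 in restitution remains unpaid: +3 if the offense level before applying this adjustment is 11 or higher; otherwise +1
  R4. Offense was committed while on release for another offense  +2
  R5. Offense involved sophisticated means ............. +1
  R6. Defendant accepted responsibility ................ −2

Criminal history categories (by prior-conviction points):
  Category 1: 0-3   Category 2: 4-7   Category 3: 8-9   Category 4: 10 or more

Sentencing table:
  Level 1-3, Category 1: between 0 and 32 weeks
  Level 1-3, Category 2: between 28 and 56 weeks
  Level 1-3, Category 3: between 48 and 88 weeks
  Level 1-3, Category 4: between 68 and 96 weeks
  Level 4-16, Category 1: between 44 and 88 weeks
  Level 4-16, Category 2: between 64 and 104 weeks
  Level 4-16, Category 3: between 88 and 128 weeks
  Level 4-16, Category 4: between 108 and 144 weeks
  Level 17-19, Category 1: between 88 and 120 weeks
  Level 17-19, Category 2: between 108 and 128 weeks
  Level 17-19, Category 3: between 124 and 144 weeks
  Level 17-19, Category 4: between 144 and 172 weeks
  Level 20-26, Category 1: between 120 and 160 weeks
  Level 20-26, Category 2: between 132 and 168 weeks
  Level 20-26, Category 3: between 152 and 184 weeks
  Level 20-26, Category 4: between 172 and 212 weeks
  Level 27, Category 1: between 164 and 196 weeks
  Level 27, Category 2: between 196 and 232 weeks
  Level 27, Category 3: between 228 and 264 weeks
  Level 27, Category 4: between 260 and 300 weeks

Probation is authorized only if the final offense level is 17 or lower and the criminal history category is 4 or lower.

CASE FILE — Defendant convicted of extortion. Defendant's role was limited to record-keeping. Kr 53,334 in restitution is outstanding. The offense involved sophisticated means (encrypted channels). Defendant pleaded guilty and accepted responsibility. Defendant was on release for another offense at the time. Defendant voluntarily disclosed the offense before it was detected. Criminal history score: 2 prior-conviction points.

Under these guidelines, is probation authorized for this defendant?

Base offense level for extortion: 5.
R1 applies: 5 − 3 = 2.
R2 applies: 2 − 1 = 1.
R3 applies (level before this adjustment is 1 < 11, so +1): 1 + 1 = 2.
R4 applies: 2 + 2 = 4.
R5 applies: 4 + 1 = 5.
R6 applies: 5 − 2 = 3.
Final offense level: 3.
Criminal history: 2 prior points → Category 1 (0-3).
Level 3 falls in the 1-3 band.
Grid: Level 1-3 × Category 1 = 0-32 weeks.
Probation check: level 3 ≤ 17 and category 1 ≤ 4 → eligible.

Yes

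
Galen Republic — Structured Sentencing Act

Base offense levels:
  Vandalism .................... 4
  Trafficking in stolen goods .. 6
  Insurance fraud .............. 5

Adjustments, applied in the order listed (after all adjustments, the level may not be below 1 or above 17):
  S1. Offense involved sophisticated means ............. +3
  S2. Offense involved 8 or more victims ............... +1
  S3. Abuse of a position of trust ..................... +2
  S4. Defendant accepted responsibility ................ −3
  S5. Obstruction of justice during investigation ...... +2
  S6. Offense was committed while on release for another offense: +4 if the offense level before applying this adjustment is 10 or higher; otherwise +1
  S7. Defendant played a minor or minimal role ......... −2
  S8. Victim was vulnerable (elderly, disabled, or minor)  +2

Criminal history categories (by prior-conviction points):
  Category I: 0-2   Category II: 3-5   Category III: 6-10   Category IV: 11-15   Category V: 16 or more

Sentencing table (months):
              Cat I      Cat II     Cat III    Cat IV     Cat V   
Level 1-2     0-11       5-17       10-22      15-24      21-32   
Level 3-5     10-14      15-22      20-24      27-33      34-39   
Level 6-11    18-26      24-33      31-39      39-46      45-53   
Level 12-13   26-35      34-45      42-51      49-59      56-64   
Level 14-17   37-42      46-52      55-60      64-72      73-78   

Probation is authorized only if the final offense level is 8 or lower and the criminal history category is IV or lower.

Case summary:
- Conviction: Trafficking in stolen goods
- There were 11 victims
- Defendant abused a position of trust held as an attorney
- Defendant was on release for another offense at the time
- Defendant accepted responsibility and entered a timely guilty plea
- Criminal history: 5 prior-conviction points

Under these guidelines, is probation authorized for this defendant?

Base offense level for trafficking in stolen goods: 6.
S2 applies: 6 + 1 = 7.
S3 applies: 7 + 2 = 9.
S4 applies: 9 − 3 = 6.
S5 does not apply.
S6 applies (level before this adjustment is 6 < 10, so +1): 6 + 1 = 7.
Final offense level: 7.
Criminal history: 5 prior points → Category II (3-5).
Level 7 falls in the 6-11 band.
Grid: Level 6-11 × Category II = 24-33 months.
Probation check: level 7 ≤ 8 and category II ≤ IV → eligible.

Yes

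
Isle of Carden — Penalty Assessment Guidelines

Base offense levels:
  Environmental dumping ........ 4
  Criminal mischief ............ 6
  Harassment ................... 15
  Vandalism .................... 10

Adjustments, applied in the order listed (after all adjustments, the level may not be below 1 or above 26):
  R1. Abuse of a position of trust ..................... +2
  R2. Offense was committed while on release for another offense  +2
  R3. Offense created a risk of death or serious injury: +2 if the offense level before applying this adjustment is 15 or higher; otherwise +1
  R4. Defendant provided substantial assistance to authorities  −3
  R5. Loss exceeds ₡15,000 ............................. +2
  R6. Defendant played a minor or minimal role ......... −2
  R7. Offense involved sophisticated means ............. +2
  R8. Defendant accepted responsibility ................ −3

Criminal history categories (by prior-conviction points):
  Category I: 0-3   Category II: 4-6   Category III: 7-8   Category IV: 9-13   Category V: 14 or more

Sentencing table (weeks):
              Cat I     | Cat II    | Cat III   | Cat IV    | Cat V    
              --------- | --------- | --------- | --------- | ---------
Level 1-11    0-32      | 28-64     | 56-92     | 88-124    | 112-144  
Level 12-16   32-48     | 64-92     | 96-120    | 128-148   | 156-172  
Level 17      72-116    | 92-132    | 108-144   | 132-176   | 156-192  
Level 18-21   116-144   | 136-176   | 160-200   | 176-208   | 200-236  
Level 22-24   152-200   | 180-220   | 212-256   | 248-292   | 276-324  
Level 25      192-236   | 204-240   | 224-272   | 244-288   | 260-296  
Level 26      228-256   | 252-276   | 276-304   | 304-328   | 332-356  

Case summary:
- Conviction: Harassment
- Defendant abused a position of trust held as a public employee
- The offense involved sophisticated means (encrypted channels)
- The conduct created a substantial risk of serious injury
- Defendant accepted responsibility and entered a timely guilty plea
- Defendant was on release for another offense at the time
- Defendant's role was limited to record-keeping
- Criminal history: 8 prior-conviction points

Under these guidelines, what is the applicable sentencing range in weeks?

160-200 weeks

Base offense level for harassment: 15.
R1 applies: 15 + 2 = 17.
R2 applies: 17 + 2 = 19.
R3 applies (level before this adjustment is 19 ≥ 15, so +2): 19 + 2 = 21.
R6 applies: 21 − 2 = 19.
R7 applies: 19 + 2 = 21.
R8 applies: 21 − 3 = 18.
Final offense level: 18.
Criminal history: 8 prior points → Category III (7-8).
Level 18 falls in the 18-21 band.
Grid: Level 18-21 × Category III = 160-200 weeks.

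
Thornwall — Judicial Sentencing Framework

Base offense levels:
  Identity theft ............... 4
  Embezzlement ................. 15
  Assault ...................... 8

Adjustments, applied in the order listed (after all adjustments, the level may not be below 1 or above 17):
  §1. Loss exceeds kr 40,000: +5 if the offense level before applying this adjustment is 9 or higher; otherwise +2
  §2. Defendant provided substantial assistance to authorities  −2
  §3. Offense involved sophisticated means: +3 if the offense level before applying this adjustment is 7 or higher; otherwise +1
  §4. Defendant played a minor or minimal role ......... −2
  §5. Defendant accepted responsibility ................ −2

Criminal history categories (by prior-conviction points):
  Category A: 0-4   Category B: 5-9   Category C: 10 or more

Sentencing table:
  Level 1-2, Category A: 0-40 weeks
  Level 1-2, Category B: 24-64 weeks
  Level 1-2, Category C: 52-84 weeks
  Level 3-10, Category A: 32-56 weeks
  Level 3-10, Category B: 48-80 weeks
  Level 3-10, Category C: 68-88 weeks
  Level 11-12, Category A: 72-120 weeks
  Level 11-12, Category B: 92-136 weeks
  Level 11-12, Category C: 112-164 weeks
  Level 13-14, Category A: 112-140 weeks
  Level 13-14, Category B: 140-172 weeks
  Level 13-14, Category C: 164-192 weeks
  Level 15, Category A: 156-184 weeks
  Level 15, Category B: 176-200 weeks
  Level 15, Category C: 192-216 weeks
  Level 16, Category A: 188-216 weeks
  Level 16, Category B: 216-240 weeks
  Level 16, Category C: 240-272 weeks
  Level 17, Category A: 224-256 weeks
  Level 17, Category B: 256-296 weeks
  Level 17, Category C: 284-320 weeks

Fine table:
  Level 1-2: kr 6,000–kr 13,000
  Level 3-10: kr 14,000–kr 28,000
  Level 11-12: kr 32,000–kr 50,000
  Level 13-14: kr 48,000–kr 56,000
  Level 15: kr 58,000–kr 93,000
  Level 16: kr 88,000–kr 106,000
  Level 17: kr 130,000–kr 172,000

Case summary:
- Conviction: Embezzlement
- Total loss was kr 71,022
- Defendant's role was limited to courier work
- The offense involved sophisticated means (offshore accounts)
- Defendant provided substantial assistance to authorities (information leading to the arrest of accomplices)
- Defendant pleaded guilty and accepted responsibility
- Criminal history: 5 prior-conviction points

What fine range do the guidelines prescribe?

Base offense level for embezzlement: 15.
§1 applies (level before this adjustment is 15 ≥ 9, so +5): 15 + 5 = 20.
§2 applies: 20 − 2 = 18.
§3 applies (level before this adjustment is 18 ≥ 7, so +3): 18 + 3 = 21.
§4 applies: 21 − 2 = 19.
§5 applies: 19 − 2 = 17.
Final offense level: 17.
Level 17 falls in the 17 band.
Fine table: Level 17 → kr 130,000–kr 172,000.

kr 130,000–kr 172,000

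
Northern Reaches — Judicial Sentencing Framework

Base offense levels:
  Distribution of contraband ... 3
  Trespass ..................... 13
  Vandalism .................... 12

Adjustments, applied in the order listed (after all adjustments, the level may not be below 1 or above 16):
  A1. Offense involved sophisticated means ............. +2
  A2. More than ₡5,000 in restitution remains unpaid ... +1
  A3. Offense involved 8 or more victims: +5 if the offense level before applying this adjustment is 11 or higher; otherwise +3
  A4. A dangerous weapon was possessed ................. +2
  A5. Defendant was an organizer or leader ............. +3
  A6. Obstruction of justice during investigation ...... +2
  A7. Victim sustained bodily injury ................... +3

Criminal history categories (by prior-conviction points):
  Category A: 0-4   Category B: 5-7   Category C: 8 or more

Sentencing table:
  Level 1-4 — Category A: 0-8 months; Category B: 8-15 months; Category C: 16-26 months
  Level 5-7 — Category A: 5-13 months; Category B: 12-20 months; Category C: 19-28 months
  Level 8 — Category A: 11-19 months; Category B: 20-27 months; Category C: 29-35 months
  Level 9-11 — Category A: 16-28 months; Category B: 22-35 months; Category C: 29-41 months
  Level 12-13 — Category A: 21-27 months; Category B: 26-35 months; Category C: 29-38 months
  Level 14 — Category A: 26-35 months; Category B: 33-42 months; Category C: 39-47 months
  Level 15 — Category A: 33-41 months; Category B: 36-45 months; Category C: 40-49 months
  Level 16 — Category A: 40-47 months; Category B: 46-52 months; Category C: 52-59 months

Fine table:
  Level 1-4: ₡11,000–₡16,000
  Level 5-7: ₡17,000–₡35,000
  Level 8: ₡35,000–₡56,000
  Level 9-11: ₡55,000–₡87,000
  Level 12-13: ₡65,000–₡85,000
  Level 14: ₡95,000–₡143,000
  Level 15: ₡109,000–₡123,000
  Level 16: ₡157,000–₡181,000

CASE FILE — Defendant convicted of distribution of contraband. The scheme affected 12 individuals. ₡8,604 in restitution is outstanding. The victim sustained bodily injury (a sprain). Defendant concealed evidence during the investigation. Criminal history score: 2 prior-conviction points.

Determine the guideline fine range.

₡65,000–₡85,000

Base offense level for distribution of contraband: 3.
A2 applies: 3 + 1 = 4.
A3 applies (level before this adjustment is 4 < 11, so +3): 4 + 3 = 7.
A4 does not apply.
A6 applies: 7 + 2 = 9.
A7 applies: 9 + 3 = 12.
Final offense level: 12.
Level 12 falls in the 12-13 band.
Fine table: Level 12-13 → ₡65,000–₡85,000.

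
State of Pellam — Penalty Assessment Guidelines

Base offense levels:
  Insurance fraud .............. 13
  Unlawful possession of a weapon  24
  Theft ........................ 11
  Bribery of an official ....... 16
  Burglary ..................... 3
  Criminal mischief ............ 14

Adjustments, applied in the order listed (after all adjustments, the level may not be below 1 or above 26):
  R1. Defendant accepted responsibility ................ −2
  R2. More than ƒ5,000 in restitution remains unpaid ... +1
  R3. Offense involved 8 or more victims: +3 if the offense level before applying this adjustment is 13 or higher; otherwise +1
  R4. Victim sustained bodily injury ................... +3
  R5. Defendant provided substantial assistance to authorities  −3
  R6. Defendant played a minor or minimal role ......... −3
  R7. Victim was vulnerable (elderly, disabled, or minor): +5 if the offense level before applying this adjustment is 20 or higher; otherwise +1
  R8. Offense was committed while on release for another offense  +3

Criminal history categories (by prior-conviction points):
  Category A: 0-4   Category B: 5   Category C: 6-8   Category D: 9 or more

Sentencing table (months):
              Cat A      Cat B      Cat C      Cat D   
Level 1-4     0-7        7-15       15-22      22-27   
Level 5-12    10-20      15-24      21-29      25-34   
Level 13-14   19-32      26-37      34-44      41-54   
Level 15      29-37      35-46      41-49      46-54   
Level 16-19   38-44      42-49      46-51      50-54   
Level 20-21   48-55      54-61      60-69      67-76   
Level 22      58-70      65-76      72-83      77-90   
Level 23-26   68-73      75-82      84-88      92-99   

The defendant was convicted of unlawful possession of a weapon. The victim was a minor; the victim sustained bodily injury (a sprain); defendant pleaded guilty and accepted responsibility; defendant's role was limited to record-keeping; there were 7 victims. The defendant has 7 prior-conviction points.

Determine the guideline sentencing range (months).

Base offense level for unlawful possession of a weapon: 24.
R1 applies: 24 − 2 = 22.
R2 does not apply.
R4 applies: 22 + 3 = 25.
R6 applies: 25 − 3 = 22.
R7 applies (level before this adjustment is 22 ≥ 20, so +5): 22 + 5 = 27.
Level 27 exceeds the maximum of 26; capped at 26.
Final offense level: 26.
Criminal history: 7 prior points → Category C (6-8).
Level 26 falls in the 23-26 band.
Grid: Level 23-26 × Category C = 84-88 months.

84-88 months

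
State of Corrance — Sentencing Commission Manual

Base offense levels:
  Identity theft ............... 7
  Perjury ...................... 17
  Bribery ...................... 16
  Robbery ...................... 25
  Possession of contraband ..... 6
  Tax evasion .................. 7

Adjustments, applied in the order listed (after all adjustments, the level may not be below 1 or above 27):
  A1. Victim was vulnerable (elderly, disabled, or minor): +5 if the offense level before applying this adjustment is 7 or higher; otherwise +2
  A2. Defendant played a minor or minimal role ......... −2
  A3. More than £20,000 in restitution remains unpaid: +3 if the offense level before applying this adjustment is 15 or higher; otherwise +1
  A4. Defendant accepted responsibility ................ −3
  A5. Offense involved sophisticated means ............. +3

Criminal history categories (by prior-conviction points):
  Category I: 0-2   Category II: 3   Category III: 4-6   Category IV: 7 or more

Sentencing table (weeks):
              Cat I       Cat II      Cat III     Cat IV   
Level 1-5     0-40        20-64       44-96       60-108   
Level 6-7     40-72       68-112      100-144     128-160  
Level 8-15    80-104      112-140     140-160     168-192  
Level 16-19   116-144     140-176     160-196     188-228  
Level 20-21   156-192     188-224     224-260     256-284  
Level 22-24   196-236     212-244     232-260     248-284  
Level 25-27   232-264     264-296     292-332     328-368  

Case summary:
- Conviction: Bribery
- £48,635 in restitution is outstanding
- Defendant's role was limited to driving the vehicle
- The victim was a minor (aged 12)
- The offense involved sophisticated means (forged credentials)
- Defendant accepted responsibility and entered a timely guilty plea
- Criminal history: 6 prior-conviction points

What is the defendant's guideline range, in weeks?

232-260 weeks

Base offense level for bribery: 16.
A1 applies (level before this adjustment is 16 ≥ 7, so +5): 16 + 5 = 21.
A2 applies: 21 − 2 = 19.
A3 applies (level before this adjustment is 19 ≥ 15, so +3): 19 + 3 = 22.
A4 applies: 22 − 3 = 19.
A5 applies: 19 + 3 = 22.
Final offense level: 22.
Criminal history: 6 prior points → Category III (4-6).
Level 22 falls in the 22-24 band.
Grid: Level 22-24 × Category III = 232-260 weeks.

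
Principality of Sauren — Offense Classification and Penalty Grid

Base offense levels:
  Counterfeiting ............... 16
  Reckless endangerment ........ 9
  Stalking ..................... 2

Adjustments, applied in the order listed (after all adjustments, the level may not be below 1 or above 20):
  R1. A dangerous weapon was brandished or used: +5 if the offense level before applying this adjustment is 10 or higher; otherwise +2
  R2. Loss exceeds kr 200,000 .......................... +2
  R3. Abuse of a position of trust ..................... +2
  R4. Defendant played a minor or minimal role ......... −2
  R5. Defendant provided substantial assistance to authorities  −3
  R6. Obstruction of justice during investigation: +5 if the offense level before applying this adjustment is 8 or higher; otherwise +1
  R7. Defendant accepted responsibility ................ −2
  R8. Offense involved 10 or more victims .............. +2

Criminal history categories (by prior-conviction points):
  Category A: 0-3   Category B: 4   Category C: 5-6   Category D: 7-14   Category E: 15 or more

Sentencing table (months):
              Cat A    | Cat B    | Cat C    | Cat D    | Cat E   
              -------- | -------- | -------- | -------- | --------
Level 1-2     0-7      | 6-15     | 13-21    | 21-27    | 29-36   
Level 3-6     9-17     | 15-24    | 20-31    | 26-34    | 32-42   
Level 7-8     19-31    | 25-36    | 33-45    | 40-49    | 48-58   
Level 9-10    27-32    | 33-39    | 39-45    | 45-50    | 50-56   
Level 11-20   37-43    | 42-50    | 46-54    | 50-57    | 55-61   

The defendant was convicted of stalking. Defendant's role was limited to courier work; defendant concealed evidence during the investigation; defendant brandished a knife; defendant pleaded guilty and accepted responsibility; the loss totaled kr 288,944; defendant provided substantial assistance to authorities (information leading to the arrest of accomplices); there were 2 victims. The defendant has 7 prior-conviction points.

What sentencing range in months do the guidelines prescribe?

21-27 months

Base offense level for stalking: 2.
R1 applies (level before this adjustment is 2 < 10, so +2): 2 + 2 = 4.
R2 applies: 4 + 2 = 6.
R4 applies: 6 − 2 = 4.
R5 applies: 4 − 3 = 1.
R6 applies (level before this adjustment is 1 < 8, so +1): 1 + 1 = 2.
R7 applies: 2 − 2 = 0.
Level 0 is below the minimum of 1; floored at 1.
Final offense level: 1.
Criminal history: 7 prior points → Category D (7-14).
Level 1 falls in the 1-2 band.
Grid: Level 1-2 × Category D = 21-27 months.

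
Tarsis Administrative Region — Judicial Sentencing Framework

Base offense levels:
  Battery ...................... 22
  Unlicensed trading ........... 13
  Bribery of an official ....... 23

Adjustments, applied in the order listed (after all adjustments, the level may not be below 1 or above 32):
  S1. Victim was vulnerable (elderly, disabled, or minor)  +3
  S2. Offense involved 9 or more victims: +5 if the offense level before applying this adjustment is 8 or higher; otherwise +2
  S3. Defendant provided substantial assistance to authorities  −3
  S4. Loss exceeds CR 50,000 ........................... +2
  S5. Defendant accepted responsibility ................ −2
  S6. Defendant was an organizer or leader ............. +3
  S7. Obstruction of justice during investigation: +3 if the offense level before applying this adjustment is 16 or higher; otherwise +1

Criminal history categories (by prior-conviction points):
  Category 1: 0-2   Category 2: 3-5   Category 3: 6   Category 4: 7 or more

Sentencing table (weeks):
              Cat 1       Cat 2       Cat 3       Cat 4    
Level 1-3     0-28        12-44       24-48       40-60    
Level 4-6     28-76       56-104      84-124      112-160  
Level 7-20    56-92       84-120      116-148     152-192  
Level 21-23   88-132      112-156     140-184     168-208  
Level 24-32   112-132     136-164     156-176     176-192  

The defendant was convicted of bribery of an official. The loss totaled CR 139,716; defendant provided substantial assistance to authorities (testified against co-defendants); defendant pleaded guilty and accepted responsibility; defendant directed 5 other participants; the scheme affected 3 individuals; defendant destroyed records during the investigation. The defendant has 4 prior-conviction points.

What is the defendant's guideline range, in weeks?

Base offense level for bribery of an official: 23.
S1 does not apply.
S2 does not apply.
S3 applies: 23 − 3 = 20.
S4 applies: 20 + 2 = 22.
S5 applies: 22 − 2 = 20.
S6 applies: 20 + 3 = 23.
S7 applies (level before this adjustment is 23 ≥ 16, so +3): 23 + 3 = 26.
Final offense level: 26.
Criminal history: 4 prior points → Category 2 (3-5).
Level 26 falls in the 24-32 band.
Grid: Level 24-32 × Category 2 = 136-164 weeks.

136-164 weeks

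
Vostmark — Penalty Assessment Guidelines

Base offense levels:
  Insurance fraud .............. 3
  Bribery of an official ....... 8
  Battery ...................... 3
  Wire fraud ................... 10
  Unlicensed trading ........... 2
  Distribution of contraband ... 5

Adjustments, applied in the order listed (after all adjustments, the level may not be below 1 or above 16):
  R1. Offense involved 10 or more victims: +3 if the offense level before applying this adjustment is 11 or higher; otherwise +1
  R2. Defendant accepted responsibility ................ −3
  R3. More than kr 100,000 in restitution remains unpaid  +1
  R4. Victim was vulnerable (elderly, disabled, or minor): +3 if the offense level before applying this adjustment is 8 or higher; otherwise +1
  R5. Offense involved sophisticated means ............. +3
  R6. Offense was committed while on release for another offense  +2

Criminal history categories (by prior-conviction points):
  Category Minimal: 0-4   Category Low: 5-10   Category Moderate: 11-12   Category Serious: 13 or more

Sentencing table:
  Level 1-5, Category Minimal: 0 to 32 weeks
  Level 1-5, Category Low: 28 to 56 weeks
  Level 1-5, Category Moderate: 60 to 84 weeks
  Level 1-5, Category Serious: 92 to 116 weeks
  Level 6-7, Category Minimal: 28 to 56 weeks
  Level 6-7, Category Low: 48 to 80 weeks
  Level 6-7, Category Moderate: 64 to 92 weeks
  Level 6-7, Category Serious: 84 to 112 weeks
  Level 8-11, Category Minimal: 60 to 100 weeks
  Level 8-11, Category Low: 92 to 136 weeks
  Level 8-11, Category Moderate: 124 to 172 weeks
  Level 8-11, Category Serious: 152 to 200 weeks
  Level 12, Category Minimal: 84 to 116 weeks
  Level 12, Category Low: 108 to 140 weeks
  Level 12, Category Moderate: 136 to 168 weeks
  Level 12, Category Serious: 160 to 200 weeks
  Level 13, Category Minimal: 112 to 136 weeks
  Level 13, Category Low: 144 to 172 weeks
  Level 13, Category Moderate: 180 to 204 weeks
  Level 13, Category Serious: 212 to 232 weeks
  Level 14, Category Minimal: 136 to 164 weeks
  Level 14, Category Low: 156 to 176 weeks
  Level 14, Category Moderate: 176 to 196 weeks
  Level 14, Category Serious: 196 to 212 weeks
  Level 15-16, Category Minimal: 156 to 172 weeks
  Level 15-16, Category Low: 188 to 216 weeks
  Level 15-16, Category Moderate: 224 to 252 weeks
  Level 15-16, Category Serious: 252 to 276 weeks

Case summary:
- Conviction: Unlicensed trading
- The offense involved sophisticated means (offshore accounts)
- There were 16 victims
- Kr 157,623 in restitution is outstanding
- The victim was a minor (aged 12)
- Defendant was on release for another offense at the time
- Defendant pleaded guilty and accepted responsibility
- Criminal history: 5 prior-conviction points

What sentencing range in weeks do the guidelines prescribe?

Base offense level for unlicensed trading: 2.
R1 applies (level before this adjustment is 2 < 11, so +1): 2 + 1 = 3.
R2 applies: 3 − 3 = 0.
R3 applies: 0 + 1 = 1.
R4 applies (level before this adjustment is 1 < 8, so +1): 1 + 1 = 2.
R5 applies: 2 + 3 = 5.
R6 applies: 5 + 2 = 7.
Final offense level: 7.
Criminal history: 5 prior points → Category Low (5-10).
Level 7 falls in the 6-7 band.
Grid: Level 6-7 × Category Low = 48-80 weeks.

48-80 weeks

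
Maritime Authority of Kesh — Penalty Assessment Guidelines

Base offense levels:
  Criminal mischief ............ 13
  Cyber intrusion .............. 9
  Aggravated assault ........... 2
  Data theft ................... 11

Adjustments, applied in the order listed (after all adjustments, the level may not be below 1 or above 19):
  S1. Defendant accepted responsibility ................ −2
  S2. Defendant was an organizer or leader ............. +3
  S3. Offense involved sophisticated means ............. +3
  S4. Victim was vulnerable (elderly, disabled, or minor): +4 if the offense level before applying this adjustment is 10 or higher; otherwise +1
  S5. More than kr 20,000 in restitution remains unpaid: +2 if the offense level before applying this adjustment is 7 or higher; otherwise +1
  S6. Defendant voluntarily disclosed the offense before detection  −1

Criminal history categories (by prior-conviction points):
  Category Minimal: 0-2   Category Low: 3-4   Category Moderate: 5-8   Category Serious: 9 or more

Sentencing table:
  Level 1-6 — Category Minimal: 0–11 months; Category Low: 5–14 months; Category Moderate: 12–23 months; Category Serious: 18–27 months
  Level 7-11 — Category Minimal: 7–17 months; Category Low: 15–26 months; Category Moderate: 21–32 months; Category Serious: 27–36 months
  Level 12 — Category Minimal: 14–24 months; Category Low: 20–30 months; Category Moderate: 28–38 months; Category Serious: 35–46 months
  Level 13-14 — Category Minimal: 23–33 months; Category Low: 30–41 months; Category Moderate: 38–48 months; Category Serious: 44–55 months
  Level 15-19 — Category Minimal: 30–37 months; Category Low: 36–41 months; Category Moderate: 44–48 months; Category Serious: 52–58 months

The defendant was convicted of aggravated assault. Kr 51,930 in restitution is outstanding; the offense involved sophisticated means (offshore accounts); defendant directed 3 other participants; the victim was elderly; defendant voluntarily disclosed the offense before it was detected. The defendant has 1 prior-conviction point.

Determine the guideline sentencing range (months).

Base offense level for aggravated assault: 2.
S1 does not apply.
S2 applies: 2 + 3 = 5.
S3 applies: 5 + 3 = 8.
S4 applies (level before this adjustment is 8 < 10, so +1): 8 + 1 = 9.
S5 applies (level before this adjustment is 9 ≥ 7, so +2): 9 + 2 = 11.
S6 applies: 11 − 1 = 10.
Final offense level: 10.
Criminal history: 1 prior point → Category Minimal (0-2).
Level 10 falls in the 7-11 band.
Grid: Level 7-11 × Category Minimal = 7-17 months.

7-17 months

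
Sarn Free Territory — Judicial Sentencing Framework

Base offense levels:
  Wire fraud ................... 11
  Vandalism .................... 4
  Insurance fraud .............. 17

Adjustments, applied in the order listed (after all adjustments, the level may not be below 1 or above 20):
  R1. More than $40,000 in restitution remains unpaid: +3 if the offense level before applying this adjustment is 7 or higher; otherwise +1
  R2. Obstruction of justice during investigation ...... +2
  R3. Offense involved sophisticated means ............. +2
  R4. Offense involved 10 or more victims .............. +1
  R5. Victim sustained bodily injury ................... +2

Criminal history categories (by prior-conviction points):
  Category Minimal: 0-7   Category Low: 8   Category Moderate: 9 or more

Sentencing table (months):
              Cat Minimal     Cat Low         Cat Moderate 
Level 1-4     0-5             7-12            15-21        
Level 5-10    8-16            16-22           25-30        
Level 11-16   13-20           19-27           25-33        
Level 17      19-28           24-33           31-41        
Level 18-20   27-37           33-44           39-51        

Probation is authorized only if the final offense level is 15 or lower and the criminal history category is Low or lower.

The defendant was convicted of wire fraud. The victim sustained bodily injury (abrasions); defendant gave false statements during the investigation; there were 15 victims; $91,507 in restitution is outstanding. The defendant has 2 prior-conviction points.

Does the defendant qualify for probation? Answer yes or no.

Base offense level for wire fraud: 11.
R1 applies (level before this adjustment is 11 ≥ 7, so +3): 11 + 3 = 14.
R2 applies: 14 + 2 = 16.
R4 applies: 16 + 1 = 17.
R5 applies: 17 + 2 = 19.
Final offense level: 19.
Criminal history: 2 prior points → Category Minimal (0-7).
Level 19 falls in the 18-20 band.
Grid: Level 18-20 × Category Minimal = 27-37 months.
Probation check: level 19 > 15 and category Minimal ≤ Low → not eligible.

No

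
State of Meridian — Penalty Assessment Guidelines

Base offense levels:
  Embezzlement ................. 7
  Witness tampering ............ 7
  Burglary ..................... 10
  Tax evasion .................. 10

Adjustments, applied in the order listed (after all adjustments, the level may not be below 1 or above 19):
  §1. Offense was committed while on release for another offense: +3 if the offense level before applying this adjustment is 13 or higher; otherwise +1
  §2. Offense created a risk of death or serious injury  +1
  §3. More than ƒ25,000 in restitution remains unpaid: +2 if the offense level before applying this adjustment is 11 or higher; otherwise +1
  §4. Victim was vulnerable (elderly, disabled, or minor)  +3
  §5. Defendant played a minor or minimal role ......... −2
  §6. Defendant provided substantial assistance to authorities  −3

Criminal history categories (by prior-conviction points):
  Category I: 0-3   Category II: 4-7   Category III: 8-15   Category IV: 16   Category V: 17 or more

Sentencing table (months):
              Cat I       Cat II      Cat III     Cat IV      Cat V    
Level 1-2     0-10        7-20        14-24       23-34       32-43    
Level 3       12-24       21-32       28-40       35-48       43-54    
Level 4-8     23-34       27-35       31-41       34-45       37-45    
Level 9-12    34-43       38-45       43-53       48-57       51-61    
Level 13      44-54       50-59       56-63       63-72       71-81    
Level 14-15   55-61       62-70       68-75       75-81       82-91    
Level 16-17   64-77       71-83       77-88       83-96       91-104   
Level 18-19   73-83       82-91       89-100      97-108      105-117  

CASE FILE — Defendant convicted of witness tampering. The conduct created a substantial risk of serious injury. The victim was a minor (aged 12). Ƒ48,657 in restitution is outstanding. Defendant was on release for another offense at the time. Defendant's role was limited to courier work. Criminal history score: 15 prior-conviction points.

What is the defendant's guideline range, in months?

43-53 months

Base offense level for witness tampering: 7.
§1 applies (level before this adjustment is 7 < 13, so +1): 7 + 1 = 8.
§2 applies: 8 + 1 = 9.
§3 applies (level before this adjustment is 9 < 11, so +1): 9 + 1 = 10.
§4 applies: 10 + 3 = 13.
§5 applies: 13 − 2 = 11.
Final offense level: 11.
Criminal history: 15 prior points → Category III (8-15).
Level 11 falls in the 9-12 band.
Grid: Level 9-12 × Category III = 43-53 months.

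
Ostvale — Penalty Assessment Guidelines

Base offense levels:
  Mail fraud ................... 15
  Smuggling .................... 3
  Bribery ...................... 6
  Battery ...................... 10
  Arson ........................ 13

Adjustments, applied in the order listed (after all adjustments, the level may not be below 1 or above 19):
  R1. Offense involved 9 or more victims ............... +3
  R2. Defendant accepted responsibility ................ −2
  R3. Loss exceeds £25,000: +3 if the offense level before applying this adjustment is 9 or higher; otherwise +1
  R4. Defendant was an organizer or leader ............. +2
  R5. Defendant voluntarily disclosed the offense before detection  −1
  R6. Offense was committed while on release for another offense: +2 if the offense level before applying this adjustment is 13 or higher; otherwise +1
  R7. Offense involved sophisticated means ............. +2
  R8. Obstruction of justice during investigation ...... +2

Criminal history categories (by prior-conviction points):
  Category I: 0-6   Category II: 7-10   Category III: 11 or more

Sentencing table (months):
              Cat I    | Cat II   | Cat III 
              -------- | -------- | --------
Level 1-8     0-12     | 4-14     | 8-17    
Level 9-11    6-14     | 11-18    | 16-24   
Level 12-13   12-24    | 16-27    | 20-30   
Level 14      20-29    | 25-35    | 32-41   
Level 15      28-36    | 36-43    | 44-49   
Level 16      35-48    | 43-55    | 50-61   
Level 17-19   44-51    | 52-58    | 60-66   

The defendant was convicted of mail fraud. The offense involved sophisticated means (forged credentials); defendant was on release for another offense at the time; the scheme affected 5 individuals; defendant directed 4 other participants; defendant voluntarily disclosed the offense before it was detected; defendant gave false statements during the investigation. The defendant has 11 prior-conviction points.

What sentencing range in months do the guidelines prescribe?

60-66 months

Base offense level for mail fraud: 15.
R1 does not apply.
R4 applies: 15 + 2 = 17.
R5 applies: 17 − 1 = 16.
R6 applies (level before this adjustment is 16 ≥ 13, so +2): 16 + 2 = 18.
R7 applies: 18 + 2 = 20.
R8 applies: 20 + 2 = 22.
Level 22 exceeds the maximum of 19; capped at 19.
Final offense level: 19.
Criminal history: 11 prior points → Category III (11+).
Level 19 falls in the 17-19 band.
Grid: Level 17-19 × Category III = 60-66 months.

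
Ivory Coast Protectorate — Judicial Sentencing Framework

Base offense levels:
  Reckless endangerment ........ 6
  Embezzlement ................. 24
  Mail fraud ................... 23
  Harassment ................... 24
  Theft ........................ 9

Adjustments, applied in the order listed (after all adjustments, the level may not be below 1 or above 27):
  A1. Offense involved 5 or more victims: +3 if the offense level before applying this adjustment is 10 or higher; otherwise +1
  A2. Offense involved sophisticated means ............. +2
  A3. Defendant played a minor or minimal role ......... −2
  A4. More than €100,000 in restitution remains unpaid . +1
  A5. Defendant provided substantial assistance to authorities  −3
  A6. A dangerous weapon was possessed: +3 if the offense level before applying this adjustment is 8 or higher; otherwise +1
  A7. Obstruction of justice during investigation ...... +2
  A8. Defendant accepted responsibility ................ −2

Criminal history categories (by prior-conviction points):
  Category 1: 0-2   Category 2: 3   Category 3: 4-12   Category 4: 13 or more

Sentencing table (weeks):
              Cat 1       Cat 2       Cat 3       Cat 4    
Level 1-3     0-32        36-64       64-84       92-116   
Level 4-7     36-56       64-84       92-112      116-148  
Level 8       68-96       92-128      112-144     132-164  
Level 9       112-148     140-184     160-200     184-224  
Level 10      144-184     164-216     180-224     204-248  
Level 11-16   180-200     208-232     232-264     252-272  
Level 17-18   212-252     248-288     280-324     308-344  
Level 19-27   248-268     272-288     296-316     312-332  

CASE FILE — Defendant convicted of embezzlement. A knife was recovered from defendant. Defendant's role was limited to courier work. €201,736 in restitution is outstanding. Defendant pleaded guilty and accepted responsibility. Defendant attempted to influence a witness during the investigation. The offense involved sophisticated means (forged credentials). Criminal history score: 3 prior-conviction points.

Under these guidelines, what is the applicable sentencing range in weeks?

Base offense level for embezzlement: 24.
A2 applies: 24 + 2 = 26.
A3 applies: 26 − 2 = 24.
A4 applies: 24 + 1 = 25.
A5 does not apply.
A6 applies (level before this adjustment is 25 ≥ 8, so +3): 25 + 3 = 28.
A7 applies: 28 + 2 = 30.
A8 applies: 30 − 2 = 28.
Level 28 exceeds the maximum of 27; capped at 27.
Final offense level: 27.
Criminal history: 3 prior points → Category 2 (3).
Level 27 falls in the 19-27 band.
Grid: Level 19-27 × Category 2 = 272-288 weeks.

272-288 weeks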